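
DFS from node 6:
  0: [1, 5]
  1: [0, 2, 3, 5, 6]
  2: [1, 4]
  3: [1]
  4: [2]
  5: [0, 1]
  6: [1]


Visit 6, push [1]
Visit 1, push [5, 3, 2, 0]
Visit 0, push [5]
Visit 5, push []
Visit 2, push [4]
Visit 4, push []
Visit 3, push []

DFS order: [6, 1, 0, 5, 2, 4, 3]


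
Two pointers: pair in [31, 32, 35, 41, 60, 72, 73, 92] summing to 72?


lo=0(31)+hi=7(92)=123
lo=0(31)+hi=6(73)=104
lo=0(31)+hi=5(72)=103
lo=0(31)+hi=4(60)=91
lo=0(31)+hi=3(41)=72

Yes: 31+41=72


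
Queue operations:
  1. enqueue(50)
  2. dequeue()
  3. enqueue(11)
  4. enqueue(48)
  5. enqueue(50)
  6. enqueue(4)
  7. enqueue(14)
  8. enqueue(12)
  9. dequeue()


enqueue(50) -> [50]
dequeue()->50, []
enqueue(11) -> [11]
enqueue(48) -> [11, 48]
enqueue(50) -> [11, 48, 50]
enqueue(4) -> [11, 48, 50, 4]
enqueue(14) -> [11, 48, 50, 4, 14]
enqueue(12) -> [11, 48, 50, 4, 14, 12]
dequeue()->11, [48, 50, 4, 14, 12]

Final queue: [48, 50, 4, 14, 12]


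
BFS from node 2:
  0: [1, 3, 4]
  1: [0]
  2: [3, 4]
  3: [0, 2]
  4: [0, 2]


Visit 2, enqueue [3, 4]
Visit 3, enqueue [0]
Visit 4, enqueue []
Visit 0, enqueue [1]
Visit 1, enqueue []

BFS order: [2, 3, 4, 0, 1]


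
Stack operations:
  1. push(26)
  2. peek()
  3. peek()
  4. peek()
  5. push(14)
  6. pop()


push(26) -> [26]
peek()->26
peek()->26
peek()->26
push(14) -> [26, 14]
pop()->14, [26]

Final stack: [26]


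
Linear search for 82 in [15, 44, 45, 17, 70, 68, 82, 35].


i=0: 15!=82
i=1: 44!=82
i=2: 45!=82
i=3: 17!=82
i=4: 70!=82
i=5: 68!=82
i=6: 82==82 found!

Found at 6, 7 comps


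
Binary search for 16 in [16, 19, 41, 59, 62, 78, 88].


Step 1: lo=0, hi=6, mid=3, val=59
Step 2: lo=0, hi=2, mid=1, val=19
Step 3: lo=0, hi=0, mid=0, val=16

Found at index 0


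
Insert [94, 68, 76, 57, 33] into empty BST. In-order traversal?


Insert 94: root
Insert 68: L from 94
Insert 76: L from 94 -> R from 68
Insert 57: L from 94 -> L from 68
Insert 33: L from 94 -> L from 68 -> L from 57

In-order: [33, 57, 68, 76, 94]


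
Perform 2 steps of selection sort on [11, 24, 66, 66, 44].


Initial: [11, 24, 66, 66, 44]
Step 1: min=11 at 0
  Swap: [11, 24, 66, 66, 44]
Step 2: min=24 at 1
  Swap: [11, 24, 66, 66, 44]

After 2 steps: [11, 24, 66, 66, 44]


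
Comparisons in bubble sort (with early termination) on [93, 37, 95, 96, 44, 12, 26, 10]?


Algorithm: bubble sort (with early termination)
Input: [93, 37, 95, 96, 44, 12, 26, 10]
Sorted: [10, 12, 26, 37, 44, 93, 95, 96]

28


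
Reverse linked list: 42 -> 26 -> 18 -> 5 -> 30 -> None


Step 1: curr=42, set curr.next=prev(None) | reversed so far: 42
Step 2: curr=26, set curr.next=prev(42) | reversed so far: 26 -> 42
Step 3: curr=18, set curr.next=prev(26) | reversed so far: 18 -> 26 -> 42
Step 4: curr=5, set curr.next=prev(18) | reversed so far: 5 -> 18 -> 26 -> 42
Step 5: curr=30, set curr.next=prev(5) | reversed so far: 30 -> 5 -> 18 -> 26 -> 42

30 -> 5 -> 18 -> 26 -> 42 -> None


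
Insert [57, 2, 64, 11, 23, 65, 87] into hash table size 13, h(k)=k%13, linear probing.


Insert 57: h=5 -> slot 5
Insert 2: h=2 -> slot 2
Insert 64: h=12 -> slot 12
Insert 11: h=11 -> slot 11
Insert 23: h=10 -> slot 10
Insert 65: h=0 -> slot 0
Insert 87: h=9 -> slot 9

Table: [65, None, 2, None, None, 57, None, None, None, 87, 23, 11, 64]


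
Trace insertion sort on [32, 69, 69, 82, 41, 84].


Initial: [32, 69, 69, 82, 41, 84]
Insert 69: [32, 69, 69, 82, 41, 84]
Insert 69: [32, 69, 69, 82, 41, 84]
Insert 82: [32, 69, 69, 82, 41, 84]
Insert 41: [32, 41, 69, 69, 82, 84]
Insert 84: [32, 41, 69, 69, 82, 84]

Sorted: [32, 41, 69, 69, 82, 84]


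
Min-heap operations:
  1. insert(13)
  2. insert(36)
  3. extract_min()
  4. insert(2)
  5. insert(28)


insert(13) -> [13]
insert(36) -> [13, 36]
extract_min()->13, [36]
insert(2) -> [2, 36]
insert(28) -> [2, 36, 28]

Final heap: [2, 36, 28]


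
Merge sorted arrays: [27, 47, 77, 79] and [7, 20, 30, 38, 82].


Take 7 from B
Take 20 from B
Take 27 from A
Take 30 from B
Take 38 from B
Take 47 from A
Take 77 from A
Take 79 from A

Merged: [7, 20, 27, 30, 38, 47, 77, 79, 82]


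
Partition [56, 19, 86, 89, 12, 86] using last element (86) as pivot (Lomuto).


Pivot: 86
  56 <= 86: advance i (no swap)
  19 <= 86: advance i (no swap)
  86 <= 86: advance i (no swap)
  12 <= 86: swap -> [56, 19, 86, 12, 89, 86]
Place pivot at 4: [56, 19, 86, 12, 86, 89]

Partitioned: [56, 19, 86, 12, 86, 89]


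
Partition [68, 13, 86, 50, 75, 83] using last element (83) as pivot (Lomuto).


Pivot: 83
  68 <= 83: advance i (no swap)
  13 <= 83: advance i (no swap)
  50 <= 83: swap -> [68, 13, 50, 86, 75, 83]
  75 <= 83: swap -> [68, 13, 50, 75, 86, 83]
Place pivot at 4: [68, 13, 50, 75, 83, 86]

Partitioned: [68, 13, 50, 75, 83, 86]


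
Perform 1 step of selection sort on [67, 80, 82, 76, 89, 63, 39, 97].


Initial: [67, 80, 82, 76, 89, 63, 39, 97]
Step 1: min=39 at 6
  Swap: [39, 80, 82, 76, 89, 63, 67, 97]

After 1 step: [39, 80, 82, 76, 89, 63, 67, 97]


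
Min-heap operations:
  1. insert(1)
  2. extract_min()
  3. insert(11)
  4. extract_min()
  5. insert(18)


insert(1) -> [1]
extract_min()->1, []
insert(11) -> [11]
extract_min()->11, []
insert(18) -> [18]

Final heap: [18]


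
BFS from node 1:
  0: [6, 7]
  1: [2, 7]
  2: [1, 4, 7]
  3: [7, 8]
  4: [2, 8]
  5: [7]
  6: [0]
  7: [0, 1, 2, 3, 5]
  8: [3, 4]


Visit 1, enqueue [2, 7]
Visit 2, enqueue [4]
Visit 7, enqueue [0, 3, 5]
Visit 4, enqueue [8]
Visit 0, enqueue [6]
Visit 3, enqueue []
Visit 5, enqueue []
Visit 8, enqueue []
Visit 6, enqueue []

BFS order: [1, 2, 7, 4, 0, 3, 5, 8, 6]


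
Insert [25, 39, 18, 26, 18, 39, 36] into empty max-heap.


Insert 25: [25]
Insert 39: [39, 25]
Insert 18: [39, 25, 18]
Insert 26: [39, 26, 18, 25]
Insert 18: [39, 26, 18, 25, 18]
Insert 39: [39, 26, 39, 25, 18, 18]
Insert 36: [39, 26, 39, 25, 18, 18, 36]

Final heap: [39, 26, 39, 25, 18, 18, 36]


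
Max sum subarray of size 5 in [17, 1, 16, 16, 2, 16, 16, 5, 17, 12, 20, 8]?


[0:5]: 52
[1:6]: 51
[2:7]: 66
[3:8]: 55
[4:9]: 56
[5:10]: 66
[6:11]: 70
[7:12]: 62

Max: 70 at [6:11]


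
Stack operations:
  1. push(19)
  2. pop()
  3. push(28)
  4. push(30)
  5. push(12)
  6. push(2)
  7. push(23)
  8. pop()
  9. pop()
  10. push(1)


push(19) -> [19]
pop()->19, []
push(28) -> [28]
push(30) -> [28, 30]
push(12) -> [28, 30, 12]
push(2) -> [28, 30, 12, 2]
push(23) -> [28, 30, 12, 2, 23]
pop()->23, [28, 30, 12, 2]
pop()->2, [28, 30, 12]
push(1) -> [28, 30, 12, 1]

Final stack: [28, 30, 12, 1]


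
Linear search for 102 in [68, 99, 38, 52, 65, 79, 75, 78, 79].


i=0: 68!=102
i=1: 99!=102
i=2: 38!=102
i=3: 52!=102
i=4: 65!=102
i=5: 79!=102
i=6: 75!=102
i=7: 78!=102
i=8: 79!=102

Not found, 9 comps


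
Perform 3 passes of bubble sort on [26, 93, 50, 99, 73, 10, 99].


Initial: [26, 93, 50, 99, 73, 10, 99]
Pass 1: [26, 50, 93, 73, 10, 99, 99] (3 swaps)
Pass 2: [26, 50, 73, 10, 93, 99, 99] (2 swaps)
Pass 3: [26, 50, 10, 73, 93, 99, 99] (1 swaps)

After 3 passes: [26, 50, 10, 73, 93, 99, 99]


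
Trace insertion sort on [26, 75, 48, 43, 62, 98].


Initial: [26, 75, 48, 43, 62, 98]
Insert 75: [26, 75, 48, 43, 62, 98]
Insert 48: [26, 48, 75, 43, 62, 98]
Insert 43: [26, 43, 48, 75, 62, 98]
Insert 62: [26, 43, 48, 62, 75, 98]
Insert 98: [26, 43, 48, 62, 75, 98]

Sorted: [26, 43, 48, 62, 75, 98]


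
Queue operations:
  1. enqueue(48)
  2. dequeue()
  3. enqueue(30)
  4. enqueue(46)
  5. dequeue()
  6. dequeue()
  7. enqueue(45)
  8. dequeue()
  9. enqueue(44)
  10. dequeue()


enqueue(48) -> [48]
dequeue()->48, []
enqueue(30) -> [30]
enqueue(46) -> [30, 46]
dequeue()->30, [46]
dequeue()->46, []
enqueue(45) -> [45]
dequeue()->45, []
enqueue(44) -> [44]
dequeue()->44, []

Final queue: []


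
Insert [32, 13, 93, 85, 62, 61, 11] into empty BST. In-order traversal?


Insert 32: root
Insert 13: L from 32
Insert 93: R from 32
Insert 85: R from 32 -> L from 93
Insert 62: R from 32 -> L from 93 -> L from 85
Insert 61: R from 32 -> L from 93 -> L from 85 -> L from 62
Insert 11: L from 32 -> L from 13

In-order: [11, 13, 32, 61, 62, 85, 93]


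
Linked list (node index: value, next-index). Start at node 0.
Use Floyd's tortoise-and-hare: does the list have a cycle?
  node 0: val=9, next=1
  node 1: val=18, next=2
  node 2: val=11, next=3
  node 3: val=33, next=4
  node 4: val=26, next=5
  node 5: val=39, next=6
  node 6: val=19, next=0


Floyd's tortoise (slow, +1) and hare (fast, +2):
  init: slow=0, fast=0
  step 1: slow=1, fast=2
  step 2: slow=2, fast=4
  step 3: slow=3, fast=6
  step 4: slow=4, fast=1
  step 5: slow=5, fast=3
  step 6: slow=6, fast=5
  step 7: slow=0, fast=0
  slow == fast at node 0: cycle detected

Cycle: yes


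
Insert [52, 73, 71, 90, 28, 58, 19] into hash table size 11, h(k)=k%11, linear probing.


Insert 52: h=8 -> slot 8
Insert 73: h=7 -> slot 7
Insert 71: h=5 -> slot 5
Insert 90: h=2 -> slot 2
Insert 28: h=6 -> slot 6
Insert 58: h=3 -> slot 3
Insert 19: h=8, 1 probes -> slot 9

Table: [None, None, 90, 58, None, 71, 28, 73, 52, 19, None]


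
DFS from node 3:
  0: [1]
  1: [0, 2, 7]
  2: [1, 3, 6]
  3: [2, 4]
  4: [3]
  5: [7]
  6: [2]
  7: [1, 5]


Visit 3, push [4, 2]
Visit 2, push [6, 1]
Visit 1, push [7, 0]
Visit 0, push []
Visit 7, push [5]
Visit 5, push []
Visit 6, push []
Visit 4, push []

DFS order: [3, 2, 1, 0, 7, 5, 6, 4]


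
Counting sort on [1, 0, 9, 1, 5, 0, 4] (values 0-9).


Input: [1, 0, 9, 1, 5, 0, 4]
Counts: [2, 2, 0, 0, 1, 1, 0, 0, 0, 1]

Sorted: [0, 0, 1, 1, 4, 5, 9]


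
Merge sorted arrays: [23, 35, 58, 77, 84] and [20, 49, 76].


Take 20 from B
Take 23 from A
Take 35 from A
Take 49 from B
Take 58 from A
Take 76 from B

Merged: [20, 23, 35, 49, 58, 76, 77, 84]


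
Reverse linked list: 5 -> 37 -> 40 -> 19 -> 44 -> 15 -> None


Step 1: curr=5, set curr.next=prev(None) | reversed so far: 5
Step 2: curr=37, set curr.next=prev(5) | reversed so far: 37 -> 5
Step 3: curr=40, set curr.next=prev(37) | reversed so far: 40 -> 37 -> 5
Step 4: curr=19, set curr.next=prev(40) | reversed so far: 19 -> 40 -> 37 -> 5
Step 5: curr=44, set curr.next=prev(19) | reversed so far: 44 -> 19 -> 40 -> 37 -> 5
Step 6: curr=15, set curr.next=prev(44) | reversed so far: 15 -> 44 -> 19 -> 40 -> 37 -> 5

15 -> 44 -> 19 -> 40 -> 37 -> 5 -> None


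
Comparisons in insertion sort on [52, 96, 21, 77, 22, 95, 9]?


Algorithm: insertion sort
Input: [52, 96, 21, 77, 22, 95, 9]
Sorted: [9, 21, 22, 52, 77, 95, 96]

17


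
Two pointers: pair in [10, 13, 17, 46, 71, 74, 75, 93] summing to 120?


lo=0(10)+hi=7(93)=103
lo=1(13)+hi=7(93)=106
lo=2(17)+hi=7(93)=110
lo=3(46)+hi=7(93)=139
lo=3(46)+hi=6(75)=121
lo=3(46)+hi=5(74)=120

Yes: 46+74=120


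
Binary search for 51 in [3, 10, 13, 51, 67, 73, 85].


Step 1: lo=0, hi=6, mid=3, val=51

Found at index 3


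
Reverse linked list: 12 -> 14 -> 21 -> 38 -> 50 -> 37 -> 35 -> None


Step 1: curr=12, set curr.next=prev(None) | reversed so far: 12
Step 2: curr=14, set curr.next=prev(12) | reversed so far: 14 -> 12
Step 3: curr=21, set curr.next=prev(14) | reversed so far: 21 -> 14 -> 12
Step 4: curr=38, set curr.next=prev(21) | reversed so far: 38 -> 21 -> 14 -> 12
Step 5: curr=50, set curr.next=prev(38) | reversed so far: 50 -> 38 -> 21 -> 14 -> 12
Step 6: curr=37, set curr.next=prev(50) | reversed so far: 37 -> 50 -> 38 -> 21 -> 14 -> 12
Step 7: curr=35, set curr.next=prev(37) | reversed so far: 35 -> 37 -> 50 -> 38 -> 21 -> 14 -> 12

35 -> 37 -> 50 -> 38 -> 21 -> 14 -> 12 -> None


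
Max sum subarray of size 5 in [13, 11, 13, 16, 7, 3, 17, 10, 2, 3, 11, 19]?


[0:5]: 60
[1:6]: 50
[2:7]: 56
[3:8]: 53
[4:9]: 39
[5:10]: 35
[6:11]: 43
[7:12]: 45

Max: 60 at [0:5]


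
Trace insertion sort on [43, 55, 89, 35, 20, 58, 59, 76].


Initial: [43, 55, 89, 35, 20, 58, 59, 76]
Insert 55: [43, 55, 89, 35, 20, 58, 59, 76]
Insert 89: [43, 55, 89, 35, 20, 58, 59, 76]
Insert 35: [35, 43, 55, 89, 20, 58, 59, 76]
Insert 20: [20, 35, 43, 55, 89, 58, 59, 76]
Insert 58: [20, 35, 43, 55, 58, 89, 59, 76]
Insert 59: [20, 35, 43, 55, 58, 59, 89, 76]
Insert 76: [20, 35, 43, 55, 58, 59, 76, 89]

Sorted: [20, 35, 43, 55, 58, 59, 76, 89]


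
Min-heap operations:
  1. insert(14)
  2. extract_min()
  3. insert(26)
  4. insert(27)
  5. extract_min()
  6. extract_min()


insert(14) -> [14]
extract_min()->14, []
insert(26) -> [26]
insert(27) -> [26, 27]
extract_min()->26, [27]
extract_min()->27, []

Final heap: []


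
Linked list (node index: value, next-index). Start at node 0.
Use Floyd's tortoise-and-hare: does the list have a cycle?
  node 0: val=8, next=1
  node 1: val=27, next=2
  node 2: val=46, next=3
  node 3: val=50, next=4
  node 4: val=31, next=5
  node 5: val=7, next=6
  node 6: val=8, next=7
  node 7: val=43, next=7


Floyd's tortoise (slow, +1) and hare (fast, +2):
  init: slow=0, fast=0
  step 1: slow=1, fast=2
  step 2: slow=2, fast=4
  step 3: slow=3, fast=6
  step 4: slow=4, fast=7
  step 5: slow=5, fast=7
  step 6: slow=6, fast=7
  step 7: slow=7, fast=7
  slow == fast at node 7: cycle detected

Cycle: yes


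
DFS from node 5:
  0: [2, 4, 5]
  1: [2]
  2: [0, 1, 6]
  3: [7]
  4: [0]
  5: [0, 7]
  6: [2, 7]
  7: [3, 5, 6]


Visit 5, push [7, 0]
Visit 0, push [4, 2]
Visit 2, push [6, 1]
Visit 1, push []
Visit 6, push [7]
Visit 7, push [3]
Visit 3, push []
Visit 4, push []

DFS order: [5, 0, 2, 1, 6, 7, 3, 4]


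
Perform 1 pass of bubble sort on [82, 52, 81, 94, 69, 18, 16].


Initial: [82, 52, 81, 94, 69, 18, 16]
Pass 1: [52, 81, 82, 69, 18, 16, 94] (5 swaps)

After 1 pass: [52, 81, 82, 69, 18, 16, 94]


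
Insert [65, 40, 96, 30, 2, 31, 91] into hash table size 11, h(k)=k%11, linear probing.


Insert 65: h=10 -> slot 10
Insert 40: h=7 -> slot 7
Insert 96: h=8 -> slot 8
Insert 30: h=8, 1 probes -> slot 9
Insert 2: h=2 -> slot 2
Insert 31: h=9, 2 probes -> slot 0
Insert 91: h=3 -> slot 3

Table: [31, None, 2, 91, None, None, None, 40, 96, 30, 65]


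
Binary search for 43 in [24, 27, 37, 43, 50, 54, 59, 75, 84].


Step 1: lo=0, hi=8, mid=4, val=50
Step 2: lo=0, hi=3, mid=1, val=27
Step 3: lo=2, hi=3, mid=2, val=37
Step 4: lo=3, hi=3, mid=3, val=43

Found at index 3


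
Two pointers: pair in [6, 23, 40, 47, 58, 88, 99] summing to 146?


lo=0(6)+hi=6(99)=105
lo=1(23)+hi=6(99)=122
lo=2(40)+hi=6(99)=139
lo=3(47)+hi=6(99)=146

Yes: 47+99=146


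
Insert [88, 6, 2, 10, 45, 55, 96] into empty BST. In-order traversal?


Insert 88: root
Insert 6: L from 88
Insert 2: L from 88 -> L from 6
Insert 10: L from 88 -> R from 6
Insert 45: L from 88 -> R from 6 -> R from 10
Insert 55: L from 88 -> R from 6 -> R from 10 -> R from 45
Insert 96: R from 88

In-order: [2, 6, 10, 45, 55, 88, 96]


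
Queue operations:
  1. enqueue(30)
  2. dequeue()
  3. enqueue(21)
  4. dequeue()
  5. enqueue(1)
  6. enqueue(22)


enqueue(30) -> [30]
dequeue()->30, []
enqueue(21) -> [21]
dequeue()->21, []
enqueue(1) -> [1]
enqueue(22) -> [1, 22]

Final queue: [1, 22]


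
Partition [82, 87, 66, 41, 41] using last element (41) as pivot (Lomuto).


Pivot: 41
  41 <= 41: swap -> [41, 87, 66, 82, 41]
Place pivot at 1: [41, 41, 66, 82, 87]

Partitioned: [41, 41, 66, 82, 87]


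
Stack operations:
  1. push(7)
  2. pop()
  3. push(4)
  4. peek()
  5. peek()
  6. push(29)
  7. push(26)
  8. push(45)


push(7) -> [7]
pop()->7, []
push(4) -> [4]
peek()->4
peek()->4
push(29) -> [4, 29]
push(26) -> [4, 29, 26]
push(45) -> [4, 29, 26, 45]

Final stack: [4, 29, 26, 45]


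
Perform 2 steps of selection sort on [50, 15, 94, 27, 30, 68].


Initial: [50, 15, 94, 27, 30, 68]
Step 1: min=15 at 1
  Swap: [15, 50, 94, 27, 30, 68]
Step 2: min=27 at 3
  Swap: [15, 27, 94, 50, 30, 68]

After 2 steps: [15, 27, 94, 50, 30, 68]


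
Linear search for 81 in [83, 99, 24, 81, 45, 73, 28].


i=0: 83!=81
i=1: 99!=81
i=2: 24!=81
i=3: 81==81 found!

Found at 3, 4 comps


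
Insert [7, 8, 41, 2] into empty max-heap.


Insert 7: [7]
Insert 8: [8, 7]
Insert 41: [41, 7, 8]
Insert 2: [41, 7, 8, 2]

Final heap: [41, 7, 8, 2]


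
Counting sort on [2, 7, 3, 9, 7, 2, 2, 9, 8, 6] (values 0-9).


Input: [2, 7, 3, 9, 7, 2, 2, 9, 8, 6]
Counts: [0, 0, 3, 1, 0, 0, 1, 2, 1, 2]

Sorted: [2, 2, 2, 3, 6, 7, 7, 8, 9, 9]


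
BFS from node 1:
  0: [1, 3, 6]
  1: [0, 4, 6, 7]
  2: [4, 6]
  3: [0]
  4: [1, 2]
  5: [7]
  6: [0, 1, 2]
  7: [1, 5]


Visit 1, enqueue [0, 4, 6, 7]
Visit 0, enqueue [3]
Visit 4, enqueue [2]
Visit 6, enqueue []
Visit 7, enqueue [5]
Visit 3, enqueue []
Visit 2, enqueue []
Visit 5, enqueue []

BFS order: [1, 0, 4, 6, 7, 3, 2, 5]


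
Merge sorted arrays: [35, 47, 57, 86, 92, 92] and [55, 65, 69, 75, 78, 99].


Take 35 from A
Take 47 from A
Take 55 from B
Take 57 from A
Take 65 from B
Take 69 from B
Take 75 from B
Take 78 from B
Take 86 from A
Take 92 from A
Take 92 from A

Merged: [35, 47, 55, 57, 65, 69, 75, 78, 86, 92, 92, 99]


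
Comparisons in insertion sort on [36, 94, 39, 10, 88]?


Algorithm: insertion sort
Input: [36, 94, 39, 10, 88]
Sorted: [10, 36, 39, 88, 94]

8


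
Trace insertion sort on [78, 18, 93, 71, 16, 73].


Initial: [78, 18, 93, 71, 16, 73]
Insert 18: [18, 78, 93, 71, 16, 73]
Insert 93: [18, 78, 93, 71, 16, 73]
Insert 71: [18, 71, 78, 93, 16, 73]
Insert 16: [16, 18, 71, 78, 93, 73]
Insert 73: [16, 18, 71, 73, 78, 93]

Sorted: [16, 18, 71, 73, 78, 93]


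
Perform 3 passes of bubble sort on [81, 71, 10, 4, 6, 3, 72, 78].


Initial: [81, 71, 10, 4, 6, 3, 72, 78]
Pass 1: [71, 10, 4, 6, 3, 72, 78, 81] (7 swaps)
Pass 2: [10, 4, 6, 3, 71, 72, 78, 81] (4 swaps)
Pass 3: [4, 6, 3, 10, 71, 72, 78, 81] (3 swaps)

After 3 passes: [4, 6, 3, 10, 71, 72, 78, 81]


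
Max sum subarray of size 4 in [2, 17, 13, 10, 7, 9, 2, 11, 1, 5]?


[0:4]: 42
[1:5]: 47
[2:6]: 39
[3:7]: 28
[4:8]: 29
[5:9]: 23
[6:10]: 19

Max: 47 at [1:5]


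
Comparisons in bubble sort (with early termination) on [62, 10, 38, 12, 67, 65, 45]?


Algorithm: bubble sort (with early termination)
Input: [62, 10, 38, 12, 67, 65, 45]
Sorted: [10, 12, 38, 45, 62, 65, 67]

18


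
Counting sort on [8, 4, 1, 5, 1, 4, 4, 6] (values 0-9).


Input: [8, 4, 1, 5, 1, 4, 4, 6]
Counts: [0, 2, 0, 0, 3, 1, 1, 0, 1, 0]

Sorted: [1, 1, 4, 4, 4, 5, 6, 8]


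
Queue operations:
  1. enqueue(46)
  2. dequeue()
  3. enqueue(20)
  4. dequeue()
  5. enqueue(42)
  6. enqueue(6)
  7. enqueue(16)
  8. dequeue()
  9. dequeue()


enqueue(46) -> [46]
dequeue()->46, []
enqueue(20) -> [20]
dequeue()->20, []
enqueue(42) -> [42]
enqueue(6) -> [42, 6]
enqueue(16) -> [42, 6, 16]
dequeue()->42, [6, 16]
dequeue()->6, [16]

Final queue: [16]


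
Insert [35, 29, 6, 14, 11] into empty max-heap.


Insert 35: [35]
Insert 29: [35, 29]
Insert 6: [35, 29, 6]
Insert 14: [35, 29, 6, 14]
Insert 11: [35, 29, 6, 14, 11]

Final heap: [35, 29, 6, 14, 11]


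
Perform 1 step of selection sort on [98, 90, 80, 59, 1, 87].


Initial: [98, 90, 80, 59, 1, 87]
Step 1: min=1 at 4
  Swap: [1, 90, 80, 59, 98, 87]

After 1 step: [1, 90, 80, 59, 98, 87]


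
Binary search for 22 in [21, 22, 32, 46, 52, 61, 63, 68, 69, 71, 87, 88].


Step 1: lo=0, hi=11, mid=5, val=61
Step 2: lo=0, hi=4, mid=2, val=32
Step 3: lo=0, hi=1, mid=0, val=21
Step 4: lo=1, hi=1, mid=1, val=22

Found at index 1


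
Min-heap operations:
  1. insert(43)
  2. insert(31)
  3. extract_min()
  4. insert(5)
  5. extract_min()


insert(43) -> [43]
insert(31) -> [31, 43]
extract_min()->31, [43]
insert(5) -> [5, 43]
extract_min()->5, [43]

Final heap: [43]


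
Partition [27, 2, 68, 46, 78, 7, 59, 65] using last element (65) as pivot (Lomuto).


Pivot: 65
  27 <= 65: advance i (no swap)
  2 <= 65: advance i (no swap)
  46 <= 65: swap -> [27, 2, 46, 68, 78, 7, 59, 65]
  7 <= 65: swap -> [27, 2, 46, 7, 78, 68, 59, 65]
  59 <= 65: swap -> [27, 2, 46, 7, 59, 68, 78, 65]
Place pivot at 5: [27, 2, 46, 7, 59, 65, 78, 68]

Partitioned: [27, 2, 46, 7, 59, 65, 78, 68]


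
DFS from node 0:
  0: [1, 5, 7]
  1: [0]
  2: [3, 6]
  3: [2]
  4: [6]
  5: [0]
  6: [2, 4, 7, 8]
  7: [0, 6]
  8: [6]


Visit 0, push [7, 5, 1]
Visit 1, push []
Visit 5, push []
Visit 7, push [6]
Visit 6, push [8, 4, 2]
Visit 2, push [3]
Visit 3, push []
Visit 4, push []
Visit 8, push []

DFS order: [0, 1, 5, 7, 6, 2, 3, 4, 8]


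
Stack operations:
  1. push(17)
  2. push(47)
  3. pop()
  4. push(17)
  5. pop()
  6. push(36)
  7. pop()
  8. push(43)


push(17) -> [17]
push(47) -> [17, 47]
pop()->47, [17]
push(17) -> [17, 17]
pop()->17, [17]
push(36) -> [17, 36]
pop()->36, [17]
push(43) -> [17, 43]

Final stack: [17, 43]


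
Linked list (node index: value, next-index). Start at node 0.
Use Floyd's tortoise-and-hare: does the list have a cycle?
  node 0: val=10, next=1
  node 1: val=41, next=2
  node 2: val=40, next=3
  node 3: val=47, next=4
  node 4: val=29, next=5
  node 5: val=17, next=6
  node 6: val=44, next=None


Floyd's tortoise (slow, +1) and hare (fast, +2):
  init: slow=0, fast=0
  step 1: slow=1, fast=2
  step 2: slow=2, fast=4
  step 3: slow=3, fast=6
  step 4: fast -> None, no cycle

Cycle: no


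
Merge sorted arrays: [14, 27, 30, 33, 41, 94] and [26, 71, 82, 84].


Take 14 from A
Take 26 from B
Take 27 from A
Take 30 from A
Take 33 from A
Take 41 from A
Take 71 from B
Take 82 from B
Take 84 from B

Merged: [14, 26, 27, 30, 33, 41, 71, 82, 84, 94]


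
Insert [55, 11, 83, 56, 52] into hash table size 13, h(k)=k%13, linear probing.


Insert 55: h=3 -> slot 3
Insert 11: h=11 -> slot 11
Insert 83: h=5 -> slot 5
Insert 56: h=4 -> slot 4
Insert 52: h=0 -> slot 0

Table: [52, None, None, 55, 56, 83, None, None, None, None, None, 11, None]


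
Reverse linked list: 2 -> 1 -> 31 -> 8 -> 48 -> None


Step 1: curr=2, set curr.next=prev(None) | reversed so far: 2
Step 2: curr=1, set curr.next=prev(2) | reversed so far: 1 -> 2
Step 3: curr=31, set curr.next=prev(1) | reversed so far: 31 -> 1 -> 2
Step 4: curr=8, set curr.next=prev(31) | reversed so far: 8 -> 31 -> 1 -> 2
Step 5: curr=48, set curr.next=prev(8) | reversed so far: 48 -> 8 -> 31 -> 1 -> 2

48 -> 8 -> 31 -> 1 -> 2 -> None


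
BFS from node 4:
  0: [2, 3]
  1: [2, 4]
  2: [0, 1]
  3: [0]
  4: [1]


Visit 4, enqueue [1]
Visit 1, enqueue [2]
Visit 2, enqueue [0]
Visit 0, enqueue [3]
Visit 3, enqueue []

BFS order: [4, 1, 2, 0, 3]


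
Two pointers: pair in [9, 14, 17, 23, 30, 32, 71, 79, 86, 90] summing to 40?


lo=0(9)+hi=9(90)=99
lo=0(9)+hi=8(86)=95
lo=0(9)+hi=7(79)=88
lo=0(9)+hi=6(71)=80
lo=0(9)+hi=5(32)=41
lo=0(9)+hi=4(30)=39
lo=1(14)+hi=4(30)=44
lo=1(14)+hi=3(23)=37
lo=2(17)+hi=3(23)=40

Yes: 17+23=40


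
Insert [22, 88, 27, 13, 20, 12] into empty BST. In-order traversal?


Insert 22: root
Insert 88: R from 22
Insert 27: R from 22 -> L from 88
Insert 13: L from 22
Insert 20: L from 22 -> R from 13
Insert 12: L from 22 -> L from 13

In-order: [12, 13, 20, 22, 27, 88]


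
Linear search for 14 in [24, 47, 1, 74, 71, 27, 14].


i=0: 24!=14
i=1: 47!=14
i=2: 1!=14
i=3: 74!=14
i=4: 71!=14
i=5: 27!=14
i=6: 14==14 found!

Found at 6, 7 comps


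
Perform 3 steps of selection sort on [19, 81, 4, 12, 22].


Initial: [19, 81, 4, 12, 22]
Step 1: min=4 at 2
  Swap: [4, 81, 19, 12, 22]
Step 2: min=12 at 3
  Swap: [4, 12, 19, 81, 22]
Step 3: min=19 at 2
  Swap: [4, 12, 19, 81, 22]

After 3 steps: [4, 12, 19, 81, 22]


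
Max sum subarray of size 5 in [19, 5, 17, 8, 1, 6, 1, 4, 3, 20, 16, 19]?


[0:5]: 50
[1:6]: 37
[2:7]: 33
[3:8]: 20
[4:9]: 15
[5:10]: 34
[6:11]: 44
[7:12]: 62

Max: 62 at [7:12]


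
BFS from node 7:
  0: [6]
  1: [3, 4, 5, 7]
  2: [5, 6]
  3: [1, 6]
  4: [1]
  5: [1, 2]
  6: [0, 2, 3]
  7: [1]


Visit 7, enqueue [1]
Visit 1, enqueue [3, 4, 5]
Visit 3, enqueue [6]
Visit 4, enqueue []
Visit 5, enqueue [2]
Visit 6, enqueue [0]
Visit 2, enqueue []
Visit 0, enqueue []

BFS order: [7, 1, 3, 4, 5, 6, 2, 0]


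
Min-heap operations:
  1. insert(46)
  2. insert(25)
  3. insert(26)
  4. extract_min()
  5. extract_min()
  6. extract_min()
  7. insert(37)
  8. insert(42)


insert(46) -> [46]
insert(25) -> [25, 46]
insert(26) -> [25, 46, 26]
extract_min()->25, [26, 46]
extract_min()->26, [46]
extract_min()->46, []
insert(37) -> [37]
insert(42) -> [37, 42]

Final heap: [37, 42]


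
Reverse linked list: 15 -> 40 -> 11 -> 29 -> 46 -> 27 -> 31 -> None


Step 1: curr=15, set curr.next=prev(None) | reversed so far: 15
Step 2: curr=40, set curr.next=prev(15) | reversed so far: 40 -> 15
Step 3: curr=11, set curr.next=prev(40) | reversed so far: 11 -> 40 -> 15
Step 4: curr=29, set curr.next=prev(11) | reversed so far: 29 -> 11 -> 40 -> 15
Step 5: curr=46, set curr.next=prev(29) | reversed so far: 46 -> 29 -> 11 -> 40 -> 15
Step 6: curr=27, set curr.next=prev(46) | reversed so far: 27 -> 46 -> 29 -> 11 -> 40 -> 15
Step 7: curr=31, set curr.next=prev(27) | reversed so far: 31 -> 27 -> 46 -> 29 -> 11 -> 40 -> 15

31 -> 27 -> 46 -> 29 -> 11 -> 40 -> 15 -> None


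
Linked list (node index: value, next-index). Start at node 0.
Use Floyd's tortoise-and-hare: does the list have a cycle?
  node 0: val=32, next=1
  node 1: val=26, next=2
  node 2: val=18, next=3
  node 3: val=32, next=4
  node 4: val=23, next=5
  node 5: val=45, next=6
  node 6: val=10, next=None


Floyd's tortoise (slow, +1) and hare (fast, +2):
  init: slow=0, fast=0
  step 1: slow=1, fast=2
  step 2: slow=2, fast=4
  step 3: slow=3, fast=6
  step 4: fast -> None, no cycle

Cycle: no


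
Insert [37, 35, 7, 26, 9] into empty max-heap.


Insert 37: [37]
Insert 35: [37, 35]
Insert 7: [37, 35, 7]
Insert 26: [37, 35, 7, 26]
Insert 9: [37, 35, 7, 26, 9]

Final heap: [37, 35, 7, 26, 9]


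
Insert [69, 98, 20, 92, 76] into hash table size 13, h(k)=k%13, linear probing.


Insert 69: h=4 -> slot 4
Insert 98: h=7 -> slot 7
Insert 20: h=7, 1 probes -> slot 8
Insert 92: h=1 -> slot 1
Insert 76: h=11 -> slot 11

Table: [None, 92, None, None, 69, None, None, 98, 20, None, None, 76, None]


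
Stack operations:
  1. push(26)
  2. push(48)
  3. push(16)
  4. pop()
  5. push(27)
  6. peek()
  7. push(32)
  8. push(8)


push(26) -> [26]
push(48) -> [26, 48]
push(16) -> [26, 48, 16]
pop()->16, [26, 48]
push(27) -> [26, 48, 27]
peek()->27
push(32) -> [26, 48, 27, 32]
push(8) -> [26, 48, 27, 32, 8]

Final stack: [26, 48, 27, 32, 8]


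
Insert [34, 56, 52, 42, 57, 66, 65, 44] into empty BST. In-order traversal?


Insert 34: root
Insert 56: R from 34
Insert 52: R from 34 -> L from 56
Insert 42: R from 34 -> L from 56 -> L from 52
Insert 57: R from 34 -> R from 56
Insert 66: R from 34 -> R from 56 -> R from 57
Insert 65: R from 34 -> R from 56 -> R from 57 -> L from 66
Insert 44: R from 34 -> L from 56 -> L from 52 -> R from 42

In-order: [34, 42, 44, 52, 56, 57, 65, 66]


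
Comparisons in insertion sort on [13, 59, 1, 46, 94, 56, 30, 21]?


Algorithm: insertion sort
Input: [13, 59, 1, 46, 94, 56, 30, 21]
Sorted: [1, 13, 21, 30, 46, 56, 59, 94]

20


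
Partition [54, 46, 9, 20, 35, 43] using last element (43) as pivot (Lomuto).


Pivot: 43
  9 <= 43: swap -> [9, 46, 54, 20, 35, 43]
  20 <= 43: swap -> [9, 20, 54, 46, 35, 43]
  35 <= 43: swap -> [9, 20, 35, 46, 54, 43]
Place pivot at 3: [9, 20, 35, 43, 54, 46]

Partitioned: [9, 20, 35, 43, 54, 46]


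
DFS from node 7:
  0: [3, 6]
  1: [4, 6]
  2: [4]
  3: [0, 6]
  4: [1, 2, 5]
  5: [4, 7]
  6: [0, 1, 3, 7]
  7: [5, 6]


Visit 7, push [6, 5]
Visit 5, push [4]
Visit 4, push [2, 1]
Visit 1, push [6]
Visit 6, push [3, 0]
Visit 0, push [3]
Visit 3, push []
Visit 2, push []

DFS order: [7, 5, 4, 1, 6, 0, 3, 2]


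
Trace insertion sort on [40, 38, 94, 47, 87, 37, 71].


Initial: [40, 38, 94, 47, 87, 37, 71]
Insert 38: [38, 40, 94, 47, 87, 37, 71]
Insert 94: [38, 40, 94, 47, 87, 37, 71]
Insert 47: [38, 40, 47, 94, 87, 37, 71]
Insert 87: [38, 40, 47, 87, 94, 37, 71]
Insert 37: [37, 38, 40, 47, 87, 94, 71]
Insert 71: [37, 38, 40, 47, 71, 87, 94]

Sorted: [37, 38, 40, 47, 71, 87, 94]


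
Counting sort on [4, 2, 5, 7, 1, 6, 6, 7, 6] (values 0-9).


Input: [4, 2, 5, 7, 1, 6, 6, 7, 6]
Counts: [0, 1, 1, 0, 1, 1, 3, 2, 0, 0]

Sorted: [1, 2, 4, 5, 6, 6, 6, 7, 7]


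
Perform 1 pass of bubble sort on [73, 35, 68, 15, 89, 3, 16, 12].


Initial: [73, 35, 68, 15, 89, 3, 16, 12]
Pass 1: [35, 68, 15, 73, 3, 16, 12, 89] (6 swaps)

After 1 pass: [35, 68, 15, 73, 3, 16, 12, 89]


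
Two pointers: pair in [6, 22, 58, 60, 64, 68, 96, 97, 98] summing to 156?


lo=0(6)+hi=8(98)=104
lo=1(22)+hi=8(98)=120
lo=2(58)+hi=8(98)=156

Yes: 58+98=156


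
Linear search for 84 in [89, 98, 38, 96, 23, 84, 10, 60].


i=0: 89!=84
i=1: 98!=84
i=2: 38!=84
i=3: 96!=84
i=4: 23!=84
i=5: 84==84 found!

Found at 5, 6 comps


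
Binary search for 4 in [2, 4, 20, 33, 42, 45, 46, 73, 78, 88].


Step 1: lo=0, hi=9, mid=4, val=42
Step 2: lo=0, hi=3, mid=1, val=4

Found at index 1


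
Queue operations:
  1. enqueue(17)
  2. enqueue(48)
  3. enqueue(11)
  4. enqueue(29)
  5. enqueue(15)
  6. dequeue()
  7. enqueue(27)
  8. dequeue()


enqueue(17) -> [17]
enqueue(48) -> [17, 48]
enqueue(11) -> [17, 48, 11]
enqueue(29) -> [17, 48, 11, 29]
enqueue(15) -> [17, 48, 11, 29, 15]
dequeue()->17, [48, 11, 29, 15]
enqueue(27) -> [48, 11, 29, 15, 27]
dequeue()->48, [11, 29, 15, 27]

Final queue: [11, 29, 15, 27]


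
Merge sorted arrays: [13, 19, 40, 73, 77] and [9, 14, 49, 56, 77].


Take 9 from B
Take 13 from A
Take 14 from B
Take 19 from A
Take 40 from A
Take 49 from B
Take 56 from B
Take 73 from A
Take 77 from A

Merged: [9, 13, 14, 19, 40, 49, 56, 73, 77, 77]


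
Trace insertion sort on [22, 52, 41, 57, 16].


Initial: [22, 52, 41, 57, 16]
Insert 52: [22, 52, 41, 57, 16]
Insert 41: [22, 41, 52, 57, 16]
Insert 57: [22, 41, 52, 57, 16]
Insert 16: [16, 22, 41, 52, 57]

Sorted: [16, 22, 41, 52, 57]


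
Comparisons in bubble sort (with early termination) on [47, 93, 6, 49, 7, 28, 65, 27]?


Algorithm: bubble sort (with early termination)
Input: [47, 93, 6, 49, 7, 28, 65, 27]
Sorted: [6, 7, 27, 28, 47, 49, 65, 93]

27


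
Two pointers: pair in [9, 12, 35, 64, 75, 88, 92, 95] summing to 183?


lo=0(9)+hi=7(95)=104
lo=1(12)+hi=7(95)=107
lo=2(35)+hi=7(95)=130
lo=3(64)+hi=7(95)=159
lo=4(75)+hi=7(95)=170
lo=5(88)+hi=7(95)=183

Yes: 88+95=183


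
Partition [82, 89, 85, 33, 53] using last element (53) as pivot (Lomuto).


Pivot: 53
  33 <= 53: swap -> [33, 89, 85, 82, 53]
Place pivot at 1: [33, 53, 85, 82, 89]

Partitioned: [33, 53, 85, 82, 89]


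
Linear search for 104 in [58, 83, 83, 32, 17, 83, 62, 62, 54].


i=0: 58!=104
i=1: 83!=104
i=2: 83!=104
i=3: 32!=104
i=4: 17!=104
i=5: 83!=104
i=6: 62!=104
i=7: 62!=104
i=8: 54!=104

Not found, 9 comps


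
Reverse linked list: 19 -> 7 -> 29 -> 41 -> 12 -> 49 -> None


Step 1: curr=19, set curr.next=prev(None) | reversed so far: 19
Step 2: curr=7, set curr.next=prev(19) | reversed so far: 7 -> 19
Step 3: curr=29, set curr.next=prev(7) | reversed so far: 29 -> 7 -> 19
Step 4: curr=41, set curr.next=prev(29) | reversed so far: 41 -> 29 -> 7 -> 19
Step 5: curr=12, set curr.next=prev(41) | reversed so far: 12 -> 41 -> 29 -> 7 -> 19
Step 6: curr=49, set curr.next=prev(12) | reversed so far: 49 -> 12 -> 41 -> 29 -> 7 -> 19

49 -> 12 -> 41 -> 29 -> 7 -> 19 -> None


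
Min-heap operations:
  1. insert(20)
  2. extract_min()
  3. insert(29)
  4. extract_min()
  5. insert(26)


insert(20) -> [20]
extract_min()->20, []
insert(29) -> [29]
extract_min()->29, []
insert(26) -> [26]

Final heap: [26]


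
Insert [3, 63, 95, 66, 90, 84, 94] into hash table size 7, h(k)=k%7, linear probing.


Insert 3: h=3 -> slot 3
Insert 63: h=0 -> slot 0
Insert 95: h=4 -> slot 4
Insert 66: h=3, 2 probes -> slot 5
Insert 90: h=6 -> slot 6
Insert 84: h=0, 1 probes -> slot 1
Insert 94: h=3, 6 probes -> slot 2

Table: [63, 84, 94, 3, 95, 66, 90]


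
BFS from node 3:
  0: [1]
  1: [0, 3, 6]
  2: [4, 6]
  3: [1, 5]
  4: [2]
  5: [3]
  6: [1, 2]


Visit 3, enqueue [1, 5]
Visit 1, enqueue [0, 6]
Visit 5, enqueue []
Visit 0, enqueue []
Visit 6, enqueue [2]
Visit 2, enqueue [4]
Visit 4, enqueue []

BFS order: [3, 1, 5, 0, 6, 2, 4]


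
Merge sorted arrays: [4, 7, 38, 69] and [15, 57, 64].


Take 4 from A
Take 7 from A
Take 15 from B
Take 38 from A
Take 57 from B
Take 64 from B

Merged: [4, 7, 15, 38, 57, 64, 69]


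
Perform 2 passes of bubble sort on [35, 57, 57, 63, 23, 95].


Initial: [35, 57, 57, 63, 23, 95]
Pass 1: [35, 57, 57, 23, 63, 95] (1 swaps)
Pass 2: [35, 57, 23, 57, 63, 95] (1 swaps)

After 2 passes: [35, 57, 23, 57, 63, 95]


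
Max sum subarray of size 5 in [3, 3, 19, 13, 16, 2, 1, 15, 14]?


[0:5]: 54
[1:6]: 53
[2:7]: 51
[3:8]: 47
[4:9]: 48

Max: 54 at [0:5]


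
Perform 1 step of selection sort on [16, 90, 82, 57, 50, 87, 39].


Initial: [16, 90, 82, 57, 50, 87, 39]
Step 1: min=16 at 0
  Swap: [16, 90, 82, 57, 50, 87, 39]

After 1 step: [16, 90, 82, 57, 50, 87, 39]


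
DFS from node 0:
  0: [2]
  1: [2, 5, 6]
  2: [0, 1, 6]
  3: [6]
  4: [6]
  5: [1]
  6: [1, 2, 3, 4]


Visit 0, push [2]
Visit 2, push [6, 1]
Visit 1, push [6, 5]
Visit 5, push []
Visit 6, push [4, 3]
Visit 3, push []
Visit 4, push []

DFS order: [0, 2, 1, 5, 6, 3, 4]


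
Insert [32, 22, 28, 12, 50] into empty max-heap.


Insert 32: [32]
Insert 22: [32, 22]
Insert 28: [32, 22, 28]
Insert 12: [32, 22, 28, 12]
Insert 50: [50, 32, 28, 12, 22]

Final heap: [50, 32, 28, 12, 22]


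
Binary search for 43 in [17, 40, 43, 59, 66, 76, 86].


Step 1: lo=0, hi=6, mid=3, val=59
Step 2: lo=0, hi=2, mid=1, val=40
Step 3: lo=2, hi=2, mid=2, val=43

Found at index 2


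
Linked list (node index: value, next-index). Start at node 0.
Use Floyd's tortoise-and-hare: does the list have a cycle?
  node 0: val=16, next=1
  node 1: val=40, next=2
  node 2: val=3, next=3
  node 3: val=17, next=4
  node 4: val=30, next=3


Floyd's tortoise (slow, +1) and hare (fast, +2):
  init: slow=0, fast=0
  step 1: slow=1, fast=2
  step 2: slow=2, fast=4
  step 3: slow=3, fast=4
  step 4: slow=4, fast=4
  slow == fast at node 4: cycle detected

Cycle: yes


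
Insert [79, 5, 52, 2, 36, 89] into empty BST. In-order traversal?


Insert 79: root
Insert 5: L from 79
Insert 52: L from 79 -> R from 5
Insert 2: L from 79 -> L from 5
Insert 36: L from 79 -> R from 5 -> L from 52
Insert 89: R from 79

In-order: [2, 5, 36, 52, 79, 89]


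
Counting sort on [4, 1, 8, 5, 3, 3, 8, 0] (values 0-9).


Input: [4, 1, 8, 5, 3, 3, 8, 0]
Counts: [1, 1, 0, 2, 1, 1, 0, 0, 2, 0]

Sorted: [0, 1, 3, 3, 4, 5, 8, 8]


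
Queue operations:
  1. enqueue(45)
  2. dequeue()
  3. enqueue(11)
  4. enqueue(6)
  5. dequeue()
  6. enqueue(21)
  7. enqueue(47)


enqueue(45) -> [45]
dequeue()->45, []
enqueue(11) -> [11]
enqueue(6) -> [11, 6]
dequeue()->11, [6]
enqueue(21) -> [6, 21]
enqueue(47) -> [6, 21, 47]

Final queue: [6, 21, 47]


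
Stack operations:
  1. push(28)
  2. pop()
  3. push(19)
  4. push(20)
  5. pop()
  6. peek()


push(28) -> [28]
pop()->28, []
push(19) -> [19]
push(20) -> [19, 20]
pop()->20, [19]
peek()->19

Final stack: [19]


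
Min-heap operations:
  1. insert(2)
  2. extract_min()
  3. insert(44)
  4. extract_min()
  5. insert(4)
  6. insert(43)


insert(2) -> [2]
extract_min()->2, []
insert(44) -> [44]
extract_min()->44, []
insert(4) -> [4]
insert(43) -> [4, 43]

Final heap: [4, 43]


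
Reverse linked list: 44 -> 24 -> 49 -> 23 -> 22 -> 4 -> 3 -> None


Step 1: curr=44, set curr.next=prev(None) | reversed so far: 44
Step 2: curr=24, set curr.next=prev(44) | reversed so far: 24 -> 44
Step 3: curr=49, set curr.next=prev(24) | reversed so far: 49 -> 24 -> 44
Step 4: curr=23, set curr.next=prev(49) | reversed so far: 23 -> 49 -> 24 -> 44
Step 5: curr=22, set curr.next=prev(23) | reversed so far: 22 -> 23 -> 49 -> 24 -> 44
Step 6: curr=4, set curr.next=prev(22) | reversed so far: 4 -> 22 -> 23 -> 49 -> 24 -> 44
Step 7: curr=3, set curr.next=prev(4) | reversed so far: 3 -> 4 -> 22 -> 23 -> 49 -> 24 -> 44

3 -> 4 -> 22 -> 23 -> 49 -> 24 -> 44 -> None


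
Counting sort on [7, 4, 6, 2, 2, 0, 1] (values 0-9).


Input: [7, 4, 6, 2, 2, 0, 1]
Counts: [1, 1, 2, 0, 1, 0, 1, 1, 0, 0]

Sorted: [0, 1, 2, 2, 4, 6, 7]


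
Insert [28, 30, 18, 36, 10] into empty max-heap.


Insert 28: [28]
Insert 30: [30, 28]
Insert 18: [30, 28, 18]
Insert 36: [36, 30, 18, 28]
Insert 10: [36, 30, 18, 28, 10]

Final heap: [36, 30, 18, 28, 10]


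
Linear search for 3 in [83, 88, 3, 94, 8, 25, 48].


i=0: 83!=3
i=1: 88!=3
i=2: 3==3 found!

Found at 2, 3 comps


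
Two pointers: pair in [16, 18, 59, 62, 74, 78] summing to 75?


lo=0(16)+hi=5(78)=94
lo=0(16)+hi=4(74)=90
lo=0(16)+hi=3(62)=78
lo=0(16)+hi=2(59)=75

Yes: 16+59=75


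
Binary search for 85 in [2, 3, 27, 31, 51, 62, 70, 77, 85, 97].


Step 1: lo=0, hi=9, mid=4, val=51
Step 2: lo=5, hi=9, mid=7, val=77
Step 3: lo=8, hi=9, mid=8, val=85

Found at index 8


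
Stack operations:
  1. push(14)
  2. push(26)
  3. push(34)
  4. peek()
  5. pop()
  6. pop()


push(14) -> [14]
push(26) -> [14, 26]
push(34) -> [14, 26, 34]
peek()->34
pop()->34, [14, 26]
pop()->26, [14]

Final stack: [14]


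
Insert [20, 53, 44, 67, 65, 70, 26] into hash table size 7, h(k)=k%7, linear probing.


Insert 20: h=6 -> slot 6
Insert 53: h=4 -> slot 4
Insert 44: h=2 -> slot 2
Insert 67: h=4, 1 probes -> slot 5
Insert 65: h=2, 1 probes -> slot 3
Insert 70: h=0 -> slot 0
Insert 26: h=5, 3 probes -> slot 1

Table: [70, 26, 44, 65, 53, 67, 20]


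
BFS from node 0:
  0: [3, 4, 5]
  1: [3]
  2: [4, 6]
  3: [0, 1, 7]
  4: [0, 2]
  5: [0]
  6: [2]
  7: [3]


Visit 0, enqueue [3, 4, 5]
Visit 3, enqueue [1, 7]
Visit 4, enqueue [2]
Visit 5, enqueue []
Visit 1, enqueue []
Visit 7, enqueue []
Visit 2, enqueue [6]
Visit 6, enqueue []

BFS order: [0, 3, 4, 5, 1, 7, 2, 6]


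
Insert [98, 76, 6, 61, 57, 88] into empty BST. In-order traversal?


Insert 98: root
Insert 76: L from 98
Insert 6: L from 98 -> L from 76
Insert 61: L from 98 -> L from 76 -> R from 6
Insert 57: L from 98 -> L from 76 -> R from 6 -> L from 61
Insert 88: L from 98 -> R from 76

In-order: [6, 57, 61, 76, 88, 98]


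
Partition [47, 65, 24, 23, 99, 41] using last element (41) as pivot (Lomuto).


Pivot: 41
  24 <= 41: swap -> [24, 65, 47, 23, 99, 41]
  23 <= 41: swap -> [24, 23, 47, 65, 99, 41]
Place pivot at 2: [24, 23, 41, 65, 99, 47]

Partitioned: [24, 23, 41, 65, 99, 47]


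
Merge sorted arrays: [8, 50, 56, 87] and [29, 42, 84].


Take 8 from A
Take 29 from B
Take 42 from B
Take 50 from A
Take 56 from A
Take 84 from B

Merged: [8, 29, 42, 50, 56, 84, 87]


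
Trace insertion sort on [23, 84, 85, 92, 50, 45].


Initial: [23, 84, 85, 92, 50, 45]
Insert 84: [23, 84, 85, 92, 50, 45]
Insert 85: [23, 84, 85, 92, 50, 45]
Insert 92: [23, 84, 85, 92, 50, 45]
Insert 50: [23, 50, 84, 85, 92, 45]
Insert 45: [23, 45, 50, 84, 85, 92]

Sorted: [23, 45, 50, 84, 85, 92]


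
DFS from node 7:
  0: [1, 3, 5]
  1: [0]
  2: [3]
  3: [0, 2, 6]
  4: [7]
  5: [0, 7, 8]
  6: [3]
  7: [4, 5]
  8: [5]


Visit 7, push [5, 4]
Visit 4, push []
Visit 5, push [8, 0]
Visit 0, push [3, 1]
Visit 1, push []
Visit 3, push [6, 2]
Visit 2, push []
Visit 6, push []
Visit 8, push []

DFS order: [7, 4, 5, 0, 1, 3, 2, 6, 8]


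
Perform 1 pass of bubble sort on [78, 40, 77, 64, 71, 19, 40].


Initial: [78, 40, 77, 64, 71, 19, 40]
Pass 1: [40, 77, 64, 71, 19, 40, 78] (6 swaps)

After 1 pass: [40, 77, 64, 71, 19, 40, 78]


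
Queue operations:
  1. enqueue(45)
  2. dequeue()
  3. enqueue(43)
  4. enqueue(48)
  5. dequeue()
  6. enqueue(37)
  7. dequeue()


enqueue(45) -> [45]
dequeue()->45, []
enqueue(43) -> [43]
enqueue(48) -> [43, 48]
dequeue()->43, [48]
enqueue(37) -> [48, 37]
dequeue()->48, [37]

Final queue: [37]


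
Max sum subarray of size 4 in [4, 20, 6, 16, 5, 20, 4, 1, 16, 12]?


[0:4]: 46
[1:5]: 47
[2:6]: 47
[3:7]: 45
[4:8]: 30
[5:9]: 41
[6:10]: 33

Max: 47 at [1:5]


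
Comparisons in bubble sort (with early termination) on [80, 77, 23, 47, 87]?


Algorithm: bubble sort (with early termination)
Input: [80, 77, 23, 47, 87]
Sorted: [23, 47, 77, 80, 87]

9
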